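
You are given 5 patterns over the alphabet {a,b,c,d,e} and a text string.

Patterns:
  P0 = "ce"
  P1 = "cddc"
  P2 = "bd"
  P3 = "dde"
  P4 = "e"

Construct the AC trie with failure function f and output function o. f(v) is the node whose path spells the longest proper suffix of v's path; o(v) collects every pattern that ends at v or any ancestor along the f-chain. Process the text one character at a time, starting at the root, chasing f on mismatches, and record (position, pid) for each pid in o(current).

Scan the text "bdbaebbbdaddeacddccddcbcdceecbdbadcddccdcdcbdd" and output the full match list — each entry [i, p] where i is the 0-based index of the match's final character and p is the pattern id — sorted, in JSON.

Build:
Trie (insert patterns):
  n0 'ε': b→6 c→1 d→8 e→11
  n1 'c': d→3 e→2
  n2 'ce': ·  [P0 ends]
  n3 'cd': d→4
  n4 'cdd': c→5
  n5 'cddc': ·  [P1 ends]
  n6 'b': d→7
  n7 'bd': ·  [P2 ends]
  n8 'd': d→9
  n9 'dd': e→10
  n10 'dde': ·  [P3 ends]
  n11 'e': ·  [P4 ends]

BFS fail/out derivation:
  n1('c'): parent n0 fail=0; on 'c' 0 → fail=0;  out ∅∪∅=∅
  n6('b'): parent n0 fail=0; on 'b' 0 → fail=0;  out ∅∪∅=∅
  n8('d'): parent n0 fail=0; on 'd' 0 → fail=0;  out ∅∪∅=∅
  n11('e'): parent n0 fail=0; on 'e' 0 → fail=0;  out {4}∪∅={4}
  n2('ce'): parent n1 fail=0; on 'e' 0 → fail=11;  out {0}∪{4}={0,4}
  n3('cd'): parent n1 fail=0; on 'd' 0 → fail=8;  out ∅∪∅=∅
  n7('bd'): parent n6 fail=0; on 'd' 0 → fail=8;  out {2}∪∅={2}
  n9('dd'): parent n8 fail=0; on 'd' 0 → fail=8;  out ∅∪∅=∅
  n4('cdd'): parent n3 fail=8; on 'd' 8 → fail=9;  out ∅∪∅=∅
  n10('dde'): parent n9 fail=8; on 'e' 8→0 → fail=11;  out {3}∪{4}={3,4}
  n5('cddc'): parent n4 fail=9; on 'c' 9→8→0 → fail=1;  out {1}∪∅={1}

Text stream:
[0] read 'b'  n0⇒n6
[1] read 'd'  n6⇒n7  emit P2@[0:1]
[2] read 'b'  n7⇒n6 (fail-walked)
[3] read 'a'  n6⇒n0 (fail-walked)
[4] read 'e'  n0⇒n11  emit P4@[4:4]
[5] read 'b'  n11⇒n6 (fail-walked)
[6] read 'b'  n6⇒n6 (fail-walked)
[7] read 'b'  n6⇒n6 (fail-walked)
[8] read 'd'  n6⇒n7  emit P2@[7:8]
[9] read 'a'  n7⇒n0 (fail-walked)
[10] read 'd'  n0⇒n8
[11] read 'd'  n8⇒n9
[12] read 'e'  n9⇒n10  emit P3@[10:12],P4@[12:12]
[13] read 'a'  n10⇒n0 (fail-walked)
[14] read 'c'  n0⇒n1
[15] read 'd'  n1⇒n3
[16] read 'd'  n3⇒n4
[17] read 'c'  n4⇒n5  emit P1@[14:17]
[18] read 'c'  n5⇒n1 (fail-walked)
[19] read 'd'  n1⇒n3
[20] read 'd'  n3⇒n4
[21] read 'c'  n4⇒n5  emit P1@[18:21]
[22] read 'b'  n5⇒n6 (fail-walked)
[23] read 'c'  n6⇒n1 (fail-walked)
[24] read 'd'  n1⇒n3
[25] read 'c'  n3⇒n1 (fail-walked)
[26] read 'e'  n1⇒n2  emit P0@[25:26],P4@[26:26]
[27] read 'e'  n2⇒n11 (fail-walked)  emit P4@[27:27]
[28] read 'c'  n11⇒n1 (fail-walked)
[29] read 'b'  n1⇒n6 (fail-walked)
[30] read 'd'  n6⇒n7  emit P2@[29:30]
[31] read 'b'  n7⇒n6 (fail-walked)
[32] read 'a'  n6⇒n0 (fail-walked)
[33] read 'd'  n0⇒n8
[34] read 'c'  n8⇒n1 (fail-walked)
[35] read 'd'  n1⇒n3
[36] read 'd'  n3⇒n4
[37] read 'c'  n4⇒n5  emit P1@[34:37]
[38] read 'c'  n5⇒n1 (fail-walked)
[39] read 'd'  n1⇒n3
[40] read 'c'  n3⇒n1 (fail-walked)
[41] read 'd'  n1⇒n3
[42] read 'c'  n3⇒n1 (fail-walked)
[43] read 'b'  n1⇒n6 (fail-walked)
[44] read 'd'  n6⇒n7  emit P2@[43:44]
[45] read 'd'  n7⇒n9 (fail-walked)

Matches: [[1,2],[4,4],[8,2],[12,3],[12,4],[17,1],[21,1],[26,0],[26,4],[27,4],[30,2],[37,1],[44,2]]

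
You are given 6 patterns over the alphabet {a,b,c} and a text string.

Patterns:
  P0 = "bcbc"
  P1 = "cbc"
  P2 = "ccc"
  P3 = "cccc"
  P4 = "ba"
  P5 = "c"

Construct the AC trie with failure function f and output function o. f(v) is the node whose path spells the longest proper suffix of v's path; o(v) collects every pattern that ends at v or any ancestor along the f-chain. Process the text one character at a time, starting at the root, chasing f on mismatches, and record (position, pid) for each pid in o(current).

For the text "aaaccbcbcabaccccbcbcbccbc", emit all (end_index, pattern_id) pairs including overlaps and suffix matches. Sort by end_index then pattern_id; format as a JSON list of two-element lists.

Construct AC machine:
Trie nodes:
  0='ε' goto b→1 c→5
  1='b' goto a→11 c→2
  2='bc' goto b→3
  3='bcb' goto c→4
  4='bcbc' goto ·  [P0 ends]
  5='c' goto b→6 c→8  [P5 ends]
  6='cb' goto c→7
  7='cbc' goto ·  [P1 ends]
  8='cc' goto c→9
  9='ccc' goto c→10  [P2 ends]
  10='cccc' goto ·  [P3 ends]
  11='ba' goto ·  [P4 ends]

Failure links (BFS by depth):
  fail(1) 'b': from fail(0)=0 chase 'b': 0 ⇒ 0;  out=∅∪out(0)=∅
  fail(5) 'c': from fail(0)=0 chase 'c': 0 ⇒ 0;  out={5}∪out(0)={5}
  fail(2) 'bc': from fail(1)=0 chase 'c': 0 ⇒ 5;  out=∅∪out(5)={5}
  fail(6) 'cb': from fail(5)=0 chase 'b': 0 ⇒ 1;  out=∅∪out(1)=∅
  fail(8) 'cc': from fail(5)=0 chase 'c': 0 ⇒ 5;  out=∅∪out(5)={5}
  fail(11) 'ba': from fail(1)=0 chase 'a': 0 ⇒ 0;  out={4}∪out(0)={4}
  fail(3) 'bcb': from fail(2)=5 chase 'b': 5 ⇒ 6;  out=∅∪out(6)=∅
  fail(7) 'cbc': from fail(6)=1 chase 'c': 1 ⇒ 2;  out={1}∪out(2)={1,5}
  fail(9) 'ccc': from fail(8)=5 chase 'c': 5 ⇒ 8;  out={2}∪out(8)={2,5}
  fail(4) 'bcbc': from fail(3)=6 chase 'c': 6 ⇒ 7;  out={0}∪out(7)={0,1,5}
  fail(10) 'cccc': from fail(9)=8 chase 'c': 8 ⇒ 9;  out={3}∪out(9)={2,3,5}

Run:
pos 0 'a': at 0
pos 1 'a': at 0
pos 2 'a': at 0
pos 3 'c': at 5  → match P5@[3:3]
pos 4 'c': at 8  → match P5@[4:4]
pos 5 'b': at 6 (fail-walked)
pos 6 'c': at 7  → match P1@[4:6],P5@[6:6]
pos 7 'b': at 3 (fail-walked)
pos 8 'c': at 4  → match P0@[5:8],P1@[6:8],P5@[8:8]
pos 9 'a': at 0 (fail-walked)
pos 10 'b': at 1
pos 11 'a': at 11  → match P4@[10:11]
pos 12 'c': at 5 (fail-walked)  → match P5@[12:12]
pos 13 'c': at 8  → match P5@[13:13]
pos 14 'c': at 9  → match P2@[12:14],P5@[14:14]
pos 15 'c': at 10  → match P2@[13:15],P3@[12:15],P5@[15:15]
pos 16 'b': at 6 (fail-walked)
pos 17 'c': at 7  → match P1@[15:17],P5@[17:17]
pos 18 'b': at 3 (fail-walked)
pos 19 'c': at 4  → match P0@[16:19],P1@[17:19],P5@[19:19]
pos 20 'b': at 3 (fail-walked)
pos 21 'c': at 4  → match P0@[18:21],P1@[19:21],P5@[21:21]
pos 22 'c': at 8 (fail-walked)  → match P5@[22:22]
pos 23 'b': at 6 (fail-walked)
pos 24 'c': at 7  → match P1@[22:24],P5@[24:24]

Result: [[3,5],[4,5],[6,1],[6,5],[8,0],[8,1],[8,5],[11,4],[12,5],[13,5],[14,2],[14,5],[15,2],[15,3],[15,5],[17,1],[17,5],[19,0],[19,1],[19,5],[21,0],[21,1],[21,5],[22,5],[24,1],[24,5]]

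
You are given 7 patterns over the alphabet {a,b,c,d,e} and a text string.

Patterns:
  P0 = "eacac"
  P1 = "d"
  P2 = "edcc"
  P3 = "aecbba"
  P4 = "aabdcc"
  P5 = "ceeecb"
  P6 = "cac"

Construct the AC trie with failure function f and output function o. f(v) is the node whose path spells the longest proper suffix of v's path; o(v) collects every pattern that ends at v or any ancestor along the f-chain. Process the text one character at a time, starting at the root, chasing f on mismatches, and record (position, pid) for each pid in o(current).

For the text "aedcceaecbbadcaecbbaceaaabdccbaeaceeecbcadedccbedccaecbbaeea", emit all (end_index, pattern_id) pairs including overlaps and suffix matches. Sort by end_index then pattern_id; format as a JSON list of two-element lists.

Construct AC machine:
Trie nodes:
  0='ε' goto a→10 c→21 d→6 e→1
  1='e' goto a→2 d→7
  2='ea' goto c→3
  3='eac' goto a→4
  4='eaca' goto c→5
  5='eacac' goto ·  ←P0
  6='d' goto ·  ←P1
  7='ed' goto c→8
  8='edc' goto c→9
  9='edcc' goto ·  ←P2
  10='a' goto a→16 e→11
  11='ae' goto c→12
  12='aec' goto b→13
  13='aecb' goto b→14
  14='aecbb' goto a→15
  15='aecbba' goto ·  ←P3
  16='aa' goto b→17
  17='aab' goto d→18
  18='aabd' goto c→19
  19='aabdc' goto c→20
  20='aabdcc' goto ·  ←P4
  21='c' goto a→27 e→22
  22='ce' goto e→23
  23='cee' goto e→24
  24='ceee' goto c→25
  25='ceeec' goto b→26
  26='ceeecb' goto ·  ←P5
  27='ca' goto c→28
  28='cac' goto ·  ←P6

Failure links (BFS by depth):
  fail(1) 'e': from fail(0)=0 chase 'e': 0 ⇒ 0;  out=∅∪out(0)=∅
  fail(6) 'd': from fail(0)=0 chase 'd': 0 ⇒ 0;  out={1}∪out(0)={1}
  fail(10) 'a': from fail(0)=0 chase 'a': 0 ⇒ 0;  out=∅∪out(0)=∅
  fail(21) 'c': from fail(0)=0 chase 'c': 0 ⇒ 0;  out=∅∪out(0)=∅
  fail(2) 'ea': from fail(1)=0 chase 'a': 0 ⇒ 10;  out=∅∪out(10)=∅
  fail(7) 'ed': from fail(1)=0 chase 'd': 0 ⇒ 6;  out=∅∪out(6)={1}
  fail(11) 'ae': from fail(10)=0 chase 'e': 0 ⇒ 1;  out=∅∪out(1)=∅
  fail(16) 'aa': from fail(10)=0 chase 'a': 0 ⇒ 10;  out=∅∪out(10)=∅
  fail(22) 'ce': from fail(21)=0 chase 'e': 0 ⇒ 1;  out=∅∪out(1)=∅
  fail(27) 'ca': from fail(21)=0 chase 'a': 0 ⇒ 10;  out=∅∪out(10)=∅
  fail(3) 'eac': from fail(2)=10 chase 'c': 10→0 ⇒ 21;  out=∅∪out(21)=∅
  fail(8) 'edc': from fail(7)=6 chase 'c': 6→0 ⇒ 21;  out=∅∪out(21)=∅
  fail(12) 'aec': from fail(11)=1 chase 'c': 1→0 ⇒ 21;  out=∅∪out(21)=∅
  fail(17) 'aab': from fail(16)=10 chase 'b': 10→0 ⇒ 0;  out=∅∪out(0)=∅
  fail(23) 'cee': from fail(22)=1 chase 'e': 1→0 ⇒ 1;  out=∅∪out(1)=∅
  fail(28) 'cac': from fail(27)=10 chase 'c': 10→0 ⇒ 21;  out={6}∪out(21)={6}
  fail(4) 'eaca': from fail(3)=21 chase 'a': 21 ⇒ 27;  out=∅∪out(27)=∅
  fail(9) 'edcc': from fail(8)=21 chase 'c': 21→0 ⇒ 21;  out={2}∪out(21)={2}
  fail(13) 'aecb': from fail(12)=21 chase 'b': 21→0 ⇒ 0;  out=∅∪out(0)=∅
  fail(18) 'aabd': from fail(17)=0 chase 'd': 0 ⇒ 6;  out=∅∪out(6)={1}
  fail(24) 'ceee': from fail(23)=1 chase 'e': 1→0 ⇒ 1;  out=∅∪out(1)=∅
  fail(5) 'eacac': from fail(4)=27 chase 'c': 27 ⇒ 28;  out={0}∪out(28)={0,6}
  fail(14) 'aecbb': from fail(13)=0 chase 'b': 0 ⇒ 0;  out=∅∪out(0)=∅
  fail(19) 'aabdc': from fail(18)=6 chase 'c': 6→0 ⇒ 21;  out=∅∪out(21)=∅
  fail(25) 'ceeec': from fail(24)=1 chase 'c': 1→0 ⇒ 21;  out=∅∪out(21)=∅
  fail(15) 'aecbba': from fail(14)=0 chase 'a': 0 ⇒ 10;  out={3}∪out(10)={3}
  fail(20) 'aabdcc': from fail(19)=21 chase 'c': 21→0 ⇒ 21;  out={4}∪out(21)={4}
  fail(26) 'ceeecb': from fail(25)=21 chase 'b': 21→0 ⇒ 0;  out={5}∪out(0)={5}

Run:
i=0 'a': node 0→10
i=1 'e': node 10→11
i=2 'd': node 11→7 (via fail)  → match P1@[2:2]
i=3 'c': node 7→8
i=4 'c': node 8→9  → match P2@[1:4]
i=5 'e': node 9→22 (via fail)
i=6 'a': node 22→2 (via fail)
i=7 'e': node 2→11 (via fail)
i=8 'c': node 11→12
i=9 'b': node 12→13
i=10 'b': node 13→14
i=11 'a': node 14→15  → match P3@[6:11]
i=12 'd': node 15→6 (via fail)  → match P1@[12:12]
i=13 'c': node 6→21 (via fail)
i=14 'a': node 21→27
i=15 'e': node 27→11 (via fail)
i=16 'c': node 11→12
i=17 'b': node 12→13
i=18 'b': node 13→14
i=19 'a': node 14→15  → match P3@[14:19]
i=20 'c': node 15→21 (via fail)
i=21 'e': node 21→22
i=22 'a': node 22→2 (via fail)
i=23 'a': node 2→16 (via fail)
i=24 'a': node 16→16 (via fail)
i=25 'b': node 16→17
i=26 'd': node 17→18  → match P1@[26:26]
i=27 'c': node 18→19
i=28 'c': node 19→20  → match P4@[23:28]
i=29 'b': node 20→0 (via fail)
i=30 'a': node 0→10
i=31 'e': node 10→11
i=32 'a': node 11→2 (via fail)
i=33 'c': node 2→3
i=34 'e': node 3→22 (via fail)
i=35 'e': node 22→23
i=36 'e': node 23→24
i=37 'c': node 24→25
i=38 'b': node 25→26  → match P5@[33:38]
i=39 'c': node 26→21 (via fail)
i=40 'a': node 21→27
i=41 'd': node 27→6 (via fail)  → match P1@[41:41]
i=42 'e': node 6→1 (via fail)
i=43 'd': node 1→7  → match P1@[43:43]
i=44 'c': node 7→8
i=45 'c': node 8→9  → match P2@[42:45]
i=46 'b': node 9→0 (via fail)
i=47 'e': node 0→1
i=48 'd': node 1→7  → match P1@[48:48]
i=49 'c': node 7→8
i=50 'c': node 8→9  → match P2@[47:50]
i=51 'a': node 9→27 (via fail)
i=52 'e': node 27→11 (via fail)
i=53 'c': node 11→12
i=54 'b': node 12→13
i=55 'b': node 13→14
i=56 'a': node 14→15  → match P3@[51:56]
i=57 'e': node 15→11 (via fail)
i=58 'e': node 11→1 (via fail)
i=59 'a': node 1→2

Matches: [[2,1],[4,2],[11,3],[12,1],[19,3],[26,1],[28,4],[38,5],[41,1],[43,1],[45,2],[48,1],[50,2],[56,3]]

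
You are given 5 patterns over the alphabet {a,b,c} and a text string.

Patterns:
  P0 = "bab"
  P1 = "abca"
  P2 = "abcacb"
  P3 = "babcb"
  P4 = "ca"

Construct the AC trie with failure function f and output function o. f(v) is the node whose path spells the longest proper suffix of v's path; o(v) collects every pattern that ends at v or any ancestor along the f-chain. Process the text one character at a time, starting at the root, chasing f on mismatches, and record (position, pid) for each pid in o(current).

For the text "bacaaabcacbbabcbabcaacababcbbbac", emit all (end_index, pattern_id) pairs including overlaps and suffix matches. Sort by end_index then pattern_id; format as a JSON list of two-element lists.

Construct AC machine:
Trie nodes:
  n0 'ε': a→4 b→1 c→12
  n1 'b': a→2
  n2 'ba': b→3
  n3 'bab': c→10  ←P0
  n4 'a': b→5
  n5 'ab': c→6
  n6 'abc': a→7
  n7 'abca': c→8  ←P1
  n8 'abcac': b→9
  n9 'abcacb': ·  ←P2
  n10 'babc': b→11
  n11 'babcb': ·  ←P3
  n12 'c': a→13
  n13 'ca': ·  ←P4

BFS fail/out derivation:
  fail(1) 'b': from fail(0)=0 chase 'b': 0 ⇒ 0;  out=∅∪out(0)=∅
  fail(4) 'a': from fail(0)=0 chase 'a': 0 ⇒ 0;  out=∅∪out(0)=∅
  fail(12) 'c': from fail(0)=0 chase 'c': 0 ⇒ 0;  out=∅∪out(0)=∅
  fail(2) 'ba': from fail(1)=0 chase 'a': 0 ⇒ 4;  out=∅∪out(4)=∅
  fail(5) 'ab': from fail(4)=0 chase 'b': 0 ⇒ 1;  out=∅∪out(1)=∅
  fail(13) 'ca': from fail(12)=0 chase 'a': 0 ⇒ 4;  out={4}∪out(4)={4}
  fail(3) 'bab': from fail(2)=4 chase 'b': 4 ⇒ 5;  out={0}∪out(5)={0}
  fail(6) 'abc': from fail(5)=1 chase 'c': 1→0 ⇒ 12;  out=∅∪out(12)=∅
  fail(7) 'abca': from fail(6)=12 chase 'a': 12 ⇒ 13;  out={1}∪out(13)={1,4}
  fail(10) 'babc': from fail(3)=5 chase 'c': 5 ⇒ 6;  out=∅∪out(6)=∅
  fail(8) 'abcac': from fail(7)=13 chase 'c': 13→4→0 ⇒ 12;  out=∅∪out(12)=∅
  fail(11) 'babcb': from fail(10)=6 chase 'b': 6→12→0 ⇒ 1;  out={3}∪out(1)={3}
  fail(9) 'abcacb': from fail(8)=12 chase 'b': 12→0 ⇒ 1;  out={2}∪out(1)={2}

Run:
pos 0 'b': at 1
pos 1 'a': at 2
pos 2 'c': at 12 (via fail)
pos 3 'a': at 13  → match P4@[2:3]
pos 4 'a': at 4 (via fail)
pos 5 'a': at 4 (via fail)
pos 6 'b': at 5
pos 7 'c': at 6
pos 8 'a': at 7  → match P1@[5:8],P4@[7:8]
pos 9 'c': at 8
pos 10 'b': at 9  → match P2@[5:10]
pos 11 'b': at 1 (via fail)
pos 12 'a': at 2
pos 13 'b': at 3  → match P0@[11:13]
pos 14 'c': at 10
pos 15 'b': at 11  → match P3@[11:15]
pos 16 'a': at 2 (via fail)
pos 17 'b': at 3  → match P0@[15:17]
pos 18 'c': at 10
pos 19 'a': at 7 (via fail)  → match P1@[16:19],P4@[18:19]
pos 20 'a': at 4 (via fail)
pos 21 'c': at 12 (via fail)
pos 22 'a': at 13  → match P4@[21:22]
pos 23 'b': at 5 (via fail)
pos 24 'a': at 2 (via fail)
pos 25 'b': at 3  → match P0@[23:25]
pos 26 'c': at 10
pos 27 'b': at 11  → match P3@[23:27]
pos 28 'b': at 1 (via fail)
pos 29 'b': at 1 (via fail)
pos 30 'a': at 2
pos 31 'c': at 12 (via fail)

Result: [[3,4],[8,1],[8,4],[10,2],[13,0],[15,3],[17,0],[19,1],[19,4],[22,4],[25,0],[27,3]]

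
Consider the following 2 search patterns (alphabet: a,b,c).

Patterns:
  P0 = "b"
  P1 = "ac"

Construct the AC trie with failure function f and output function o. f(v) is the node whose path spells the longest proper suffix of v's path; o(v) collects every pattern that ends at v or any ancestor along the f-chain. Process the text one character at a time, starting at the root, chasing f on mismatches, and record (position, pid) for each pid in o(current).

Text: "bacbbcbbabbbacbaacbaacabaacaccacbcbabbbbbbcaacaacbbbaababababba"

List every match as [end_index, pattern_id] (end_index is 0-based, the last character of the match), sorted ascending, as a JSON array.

Construct AC machine:
Trie (insert patterns):
  0='ε' goto a→2 b→1
  1='b' goto ·  ←P0
  2='a' goto c→3
  3='ac' goto ·  ←P1

Failure links (BFS by depth):
  n1('b'): parent n0 fail=0; on 'b' 0 → fail=0;  out {0}∪∅={0}
  n2('a'): parent n0 fail=0; on 'a' 0 → fail=0;  out ∅∪∅=∅
  n3('ac'): parent n2 fail=0; on 'c' 0 → fail=0;  out {1}∪∅={1}

Scan:
pos 0 'b': at 1  → match P0@[0:0]
pos 1 'a': at 2 (via fail)
pos 2 'c': at 3  → match P1@[1:2]
pos 3 'b': at 1 (via fail)  → match P0@[3:3]
pos 4 'b': at 1 (via fail)  → match P0@[4:4]
pos 5 'c': at 0 (via fail)
pos 6 'b': at 1  → match P0@[6:6]
pos 7 'b': at 1 (via fail)  → match P0@[7:7]
pos 8 'a': at 2 (via fail)
pos 9 'b': at 1 (via fail)  → match P0@[9:9]
pos 10 'b': at 1 (via fail)  → match P0@[10:10]
pos 11 'b': at 1 (via fail)  → match P0@[11:11]
pos 12 'a': at 2 (via fail)
pos 13 'c': at 3  → match P1@[12:13]
pos 14 'b': at 1 (via fail)  → match P0@[14:14]
pos 15 'a': at 2 (via fail)
pos 16 'a': at 2 (via fail)
pos 17 'c': at 3  → match P1@[16:17]
pos 18 'b': at 1 (via fail)  → match P0@[18:18]
pos 19 'a': at 2 (via fail)
pos 20 'a': at 2 (via fail)
pos 21 'c': at 3  → match P1@[20:21]
pos 22 'a': at 2 (via fail)
pos 23 'b': at 1 (via fail)  → match P0@[23:23]
pos 24 'a': at 2 (via fail)
pos 25 'a': at 2 (via fail)
pos 26 'c': at 3  → match P1@[25:26]
pos 27 'a': at 2 (via fail)
pos 28 'c': at 3  → match P1@[27:28]
pos 29 'c': at 0 (via fail)
pos 30 'a': at 2
pos 31 'c': at 3  → match P1@[30:31]
pos 32 'b': at 1 (via fail)  → match P0@[32:32]
pos 33 'c': at 0 (via fail)
pos 34 'b': at 1  → match P0@[34:34]
pos 35 'a': at 2 (via fail)
pos 36 'b': at 1 (via fail)  → match P0@[36:36]
pos 37 'b': at 1 (via fail)  → match P0@[37:37]
pos 38 'b': at 1 (via fail)  → match P0@[38:38]
pos 39 'b': at 1 (via fail)  → match P0@[39:39]
pos 40 'b': at 1 (via fail)  → match P0@[40:40]
pos 41 'b': at 1 (via fail)  → match P0@[41:41]
pos 42 'c': at 0 (via fail)
pos 43 'a': at 2
pos 44 'a': at 2 (via fail)
pos 45 'c': at 3  → match P1@[44:45]
pos 46 'a': at 2 (via fail)
pos 47 'a': at 2 (via fail)
pos 48 'c': at 3  → match P1@[47:48]
pos 49 'b': at 1 (via fail)  → match P0@[49:49]
pos 50 'b': at 1 (via fail)  → match P0@[50:50]
pos 51 'b': at 1 (via fail)  → match P0@[51:51]
pos 52 'a': at 2 (via fail)
pos 53 'a': at 2 (via fail)
pos 54 'b': at 1 (via fail)  → match P0@[54:54]
pos 55 'a': at 2 (via fail)
pos 56 'b': at 1 (via fail)  → match P0@[56:56]
pos 57 'a': at 2 (via fail)
pos 58 'b': at 1 (via fail)  → match P0@[58:58]
pos 59 'a': at 2 (via fail)
pos 60 'b': at 1 (via fail)  → match P0@[60:60]
pos 61 'b': at 1 (via fail)  → match P0@[61:61]
pos 62 'a': at 2 (via fail)

Matches: [[0,0],[2,1],[3,0],[4,0],[6,0],[7,0],[9,0],[10,0],[11,0],[13,1],[14,0],[17,1],[18,0],[21,1],[23,0],[26,1],[28,1],[31,1],[32,0],[34,0],[36,0],[37,0],[38,0],[39,0],[40,0],[41,0],[45,1],[48,1],[49,0],[50,0],[51,0],[54,0],[56,0],[58,0],[60,0],[61,0]]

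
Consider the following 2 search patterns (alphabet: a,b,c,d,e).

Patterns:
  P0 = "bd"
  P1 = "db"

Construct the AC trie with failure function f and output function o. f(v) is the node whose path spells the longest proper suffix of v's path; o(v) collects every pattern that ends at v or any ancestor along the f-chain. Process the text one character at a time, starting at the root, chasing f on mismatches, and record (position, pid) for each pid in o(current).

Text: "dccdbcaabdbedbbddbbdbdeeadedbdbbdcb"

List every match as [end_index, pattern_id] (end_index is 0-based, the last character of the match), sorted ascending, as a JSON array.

Build automaton:
Trie nodes:
  n0 'ε': b→1 d→3
  n1 'b': d→2
  n2 'bd': ·  ←P0
  n3 'd': b→4
  n4 'db': ·  ←P1

Failure links (BFS by depth):
  fail(1) 'b': from fail(0)=0 chase 'b': 0 ⇒ 0;  out=∅∪out(0)=∅
  fail(3) 'd': from fail(0)=0 chase 'd': 0 ⇒ 0;  out=∅∪out(0)=∅
  fail(2) 'bd': from fail(1)=0 chase 'd': 0 ⇒ 3;  out={0}∪out(3)={0}
  fail(4) 'db': from fail(3)=0 chase 'b': 0 ⇒ 1;  out={1}∪out(1)={1}

Text stream:
[0] read 'd'  n0⇒n3
[1] read 'c'  n3⇒n0 (fail-walked)
[2] read 'c'  n0⇒n0
[3] read 'd'  n0⇒n3
[4] read 'b'  n3⇒n4  → match P1@[3:4]
[5] read 'c'  n4⇒n0 (fail-walked)
[6] read 'a'  n0⇒n0
[7] read 'a'  n0⇒n0
[8] read 'b'  n0⇒n1
[9] read 'd'  n1⇒n2  → match P0@[8:9]
[10] read 'b'  n2⇒n4 (fail-walked)  → match P1@[9:10]
[11] read 'e'  n4⇒n0 (fail-walked)
[12] read 'd'  n0⇒n3
[13] read 'b'  n3⇒n4  → match P1@[12:13]
[14] read 'b'  n4⇒n1 (fail-walked)
[15] read 'd'  n1⇒n2  → match P0@[14:15]
[16] read 'd'  n2⇒n3 (fail-walked)
[17] read 'b'  n3⇒n4  → match P1@[16:17]
[18] read 'b'  n4⇒n1 (fail-walked)
[19] read 'd'  n1⇒n2  → match P0@[18:19]
[20] read 'b'  n2⇒n4 (fail-walked)  → match P1@[19:20]
[21] read 'd'  n4⇒n2 (fail-walked)  → match P0@[20:21]
[22] read 'e'  n2⇒n0 (fail-walked)
[23] read 'e'  n0⇒n0
[24] read 'a'  n0⇒n0
[25] read 'd'  n0⇒n3
[26] read 'e'  n3⇒n0 (fail-walked)
[27] read 'd'  n0⇒n3
[28] read 'b'  n3⇒n4  → match P1@[27:28]
[29] read 'd'  n4⇒n2 (fail-walked)  → match P0@[28:29]
[30] read 'b'  n2⇒n4 (fail-walked)  → match P1@[29:30]
[31] read 'b'  n4⇒n1 (fail-walked)
[32] read 'd'  n1⇒n2  → match P0@[31:32]
[33] read 'c'  n2⇒n0 (fail-walked)
[34] read 'b'  n0⇒n1

Result: [[4,1],[9,0],[10,1],[13,1],[15,0],[17,1],[19,0],[20,1],[21,0],[28,1],[29,0],[30,1],[32,0]]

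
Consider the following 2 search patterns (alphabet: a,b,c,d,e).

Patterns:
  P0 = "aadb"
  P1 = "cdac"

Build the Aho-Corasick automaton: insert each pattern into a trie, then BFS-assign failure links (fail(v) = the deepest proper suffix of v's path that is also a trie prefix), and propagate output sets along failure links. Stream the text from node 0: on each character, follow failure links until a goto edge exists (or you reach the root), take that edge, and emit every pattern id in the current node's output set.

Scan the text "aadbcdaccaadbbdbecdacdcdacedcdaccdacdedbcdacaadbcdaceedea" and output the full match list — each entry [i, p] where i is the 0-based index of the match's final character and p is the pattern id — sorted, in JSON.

Construct AC machine:
Trie nodes:
  n0 'ε': a→1 c→5
  n1 'a': a→2
  n2 'aa': d→3
  n3 'aad': b→4
  n4 'aadb': ·  ←P0
  n5 'c': d→6
  n6 'cd': a→7
  n7 'cda': c→8
  n8 'cdac': ·  ←P1

BFS fail/out derivation:
  n1('a'): parent n0 fail=0; on 'a' 0 → fail=0;  out ∅∪∅=∅
  n5('c'): parent n0 fail=0; on 'c' 0 → fail=0;  out ∅∪∅=∅
  n2('aa'): parent n1 fail=0; on 'a' 0 → fail=1;  out ∅∪∅=∅
  n6('cd'): parent n5 fail=0; on 'd' 0 → fail=0;  out ∅∪∅=∅
  n3('aad'): parent n2 fail=1; on 'd' 1→0 → fail=0;  out ∅∪∅=∅
  n7('cda'): parent n6 fail=0; on 'a' 0 → fail=1;  out ∅∪∅=∅
  n4('aadb'): parent n3 fail=0; on 'b' 0 → fail=0;  out {0}∪∅={0}
  n8('cdac'): parent n7 fail=1; on 'c' 1→0 → fail=5;  out {1}∪∅={1}

Scan:
pos 0 'a': at 1
pos 1 'a': at 2
pos 2 'd': at 3
pos 3 'b': at 4  emit P0@[0:3]
pos 4 'c': at 5 ·f
pos 5 'd': at 6
pos 6 'a': at 7
pos 7 'c': at 8  emit P1@[4:7]
pos 8 'c': at 5 ·f
pos 9 'a': at 1 ·f
pos 10 'a': at 2
pos 11 'd': at 3
pos 12 'b': at 4  emit P0@[9:12]
pos 13 'b': at 0 ·f
pos 14 'd': at 0
pos 15 'b': at 0
pos 16 'e': at 0
pos 17 'c': at 5
pos 18 'd': at 6
pos 19 'a': at 7
pos 20 'c': at 8  emit P1@[17:20]
pos 21 'd': at 6 ·f
pos 22 'c': at 5 ·f
pos 23 'd': at 6
pos 24 'a': at 7
pos 25 'c': at 8  emit P1@[22:25]
pos 26 'e': at 0 ·f
pos 27 'd': at 0
pos 28 'c': at 5
pos 29 'd': at 6
pos 30 'a': at 7
pos 31 'c': at 8  emit P1@[28:31]
pos 32 'c': at 5 ·f
pos 33 'd': at 6
pos 34 'a': at 7
pos 35 'c': at 8  emit P1@[32:35]
pos 36 'd': at 6 ·f
pos 37 'e': at 0 ·f
pos 38 'd': at 0
pos 39 'b': at 0
pos 40 'c': at 5
pos 41 'd': at 6
pos 42 'a': at 7
pos 43 'c': at 8  emit P1@[40:43]
pos 44 'a': at 1 ·f
pos 45 'a': at 2
pos 46 'd': at 3
pos 47 'b': at 4  emit P0@[44:47]
pos 48 'c': at 5 ·f
pos 49 'd': at 6
pos 50 'a': at 7
pos 51 'c': at 8  emit P1@[48:51]
pos 52 'e': at 0 ·f
pos 53 'e': at 0
pos 54 'd': at 0
pos 55 'e': at 0
pos 56 'a': at 1

Result: [[3,0],[7,1],[12,0],[20,1],[25,1],[31,1],[35,1],[43,1],[47,0],[51,1]]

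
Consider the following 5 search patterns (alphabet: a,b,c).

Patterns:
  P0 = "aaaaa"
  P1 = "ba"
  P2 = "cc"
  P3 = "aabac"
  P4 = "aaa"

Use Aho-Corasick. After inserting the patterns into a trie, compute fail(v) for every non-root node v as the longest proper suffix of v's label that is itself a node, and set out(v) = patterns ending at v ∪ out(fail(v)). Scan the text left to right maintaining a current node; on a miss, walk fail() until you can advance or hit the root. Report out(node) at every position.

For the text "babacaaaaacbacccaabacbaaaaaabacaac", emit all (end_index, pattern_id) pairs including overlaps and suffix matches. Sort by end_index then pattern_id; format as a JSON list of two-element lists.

Build:
Trie (insert patterns):
  0='ε' goto a→1 b→6 c→8
  1='a' goto a→2
  2='aa' goto a→3 b→10
  3='aaa' goto a→4  ←P4
  4='aaaa' goto a→5
  5='aaaaa' goto ·  ←P0
  6='b' goto a→7
  7='ba' goto ·  ←P1
  8='c' goto c→9
  9='cc' goto ·  ←P2
  10='aab' goto a→11
  11='aaba' goto c→12
  12='aabac' goto ·  ←P3

Failure links (BFS by depth):
  fail(1) 'a': from fail(0)=0 chase 'a': 0 ⇒ 0;  out=∅∪out(0)=∅
  fail(6) 'b': from fail(0)=0 chase 'b': 0 ⇒ 0;  out=∅∪out(0)=∅
  fail(8) 'c': from fail(0)=0 chase 'c': 0 ⇒ 0;  out=∅∪out(0)=∅
  fail(2) 'aa': from fail(1)=0 chase 'a': 0 ⇒ 1;  out=∅∪out(1)=∅
  fail(7) 'ba': from fail(6)=0 chase 'a': 0 ⇒ 1;  out={1}∪out(1)={1}
  fail(9) 'cc': from fail(8)=0 chase 'c': 0 ⇒ 8;  out={2}∪out(8)={2}
  fail(3) 'aaa': from fail(2)=1 chase 'a': 1 ⇒ 2;  out={4}∪out(2)={4}
  fail(10) 'aab': from fail(2)=1 chase 'b': 1→0 ⇒ 6;  out=∅∪out(6)=∅
  fail(4) 'aaaa': from fail(3)=2 chase 'a': 2 ⇒ 3;  out=∅∪out(3)={4}
  fail(11) 'aaba': from fail(10)=6 chase 'a': 6 ⇒ 7;  out=∅∪out(7)={1}
  fail(5) 'aaaaa': from fail(4)=3 chase 'a': 3 ⇒ 4;  out={0}∪out(4)={0,4}
  fail(12) 'aabac': from fail(11)=7 chase 'c': 7→1→0 ⇒ 8;  out={3}∪out(8)={3}

Run:
pos 0 'b': at 6
pos 1 'a': at 7  ** P1@[0:1]
pos 2 'b': at 6 (fail-walked)
pos 3 'a': at 7  ** P1@[2:3]
pos 4 'c': at 8 (fail-walked)
pos 5 'a': at 1 (fail-walked)
pos 6 'a': at 2
pos 7 'a': at 3  ** P4@[5:7]
pos 8 'a': at 4  ** P4@[6:8]
pos 9 'a': at 5  ** P0@[5:9],P4@[7:9]
pos 10 'c': at 8 (fail-walked)
pos 11 'b': at 6 (fail-walked)
pos 12 'a': at 7  ** P1@[11:12]
pos 13 'c': at 8 (fail-walked)
pos 14 'c': at 9  ** P2@[13:14]
pos 15 'c': at 9 (fail-walked)  ** P2@[14:15]
pos 16 'a': at 1 (fail-walked)
pos 17 'a': at 2
pos 18 'b': at 10
pos 19 'a': at 11  ** P1@[18:19]
pos 20 'c': at 12  ** P3@[16:20]
pos 21 'b': at 6 (fail-walked)
pos 22 'a': at 7  ** P1@[21:22]
pos 23 'a': at 2 (fail-walked)
pos 24 'a': at 3  ** P4@[22:24]
pos 25 'a': at 4  ** P4@[23:25]
pos 26 'a': at 5  ** P0@[22:26],P4@[24:26]
pos 27 'a': at 5 (fail-walked)  ** P0@[23:27],P4@[25:27]
pos 28 'b': at 10 (fail-walked)
pos 29 'a': at 11  ** P1@[28:29]
pos 30 'c': at 12  ** P3@[26:30]
pos 31 'a': at 1 (fail-walked)
pos 32 'a': at 2
pos 33 'c': at 8 (fail-walked)

All matches (sorted): [[1,1],[3,1],[7,4],[8,4],[9,0],[9,4],[12,1],[14,2],[15,2],[19,1],[20,3],[22,1],[24,4],[25,4],[26,0],[26,4],[27,0],[27,4],[29,1],[30,3]]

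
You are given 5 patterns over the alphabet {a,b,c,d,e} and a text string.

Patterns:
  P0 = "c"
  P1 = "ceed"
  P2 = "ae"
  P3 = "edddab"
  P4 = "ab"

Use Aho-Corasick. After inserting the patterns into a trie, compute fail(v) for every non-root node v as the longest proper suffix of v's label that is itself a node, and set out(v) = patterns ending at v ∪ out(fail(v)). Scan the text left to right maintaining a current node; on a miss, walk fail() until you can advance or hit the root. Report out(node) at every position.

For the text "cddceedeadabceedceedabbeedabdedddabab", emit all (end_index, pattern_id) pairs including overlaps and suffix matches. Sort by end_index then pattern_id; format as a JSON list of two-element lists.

Build automaton:
Trie (insert patterns):
  n0 'ε': a→5 c→1 e→7
  n1 'c': e→2  ←P0
  n2 'ce': e→3
  n3 'cee': d→4
  n4 'ceed': ·  ←P1
  n5 'a': b→13 e→6
  n6 'ae': ·  ←P2
  n7 'e': d→8
  n8 'ed': d→9
  n9 'edd': d→10
  n10 'eddd': a→11
  n11 'eddda': b→12
  n12 'edddab': ·  ←P3
  n13 'ab': ·  ←P4

Failure links (BFS by depth):
  n1('c'): parent n0 fail=0; on 'c' 0 → fail=0;  out {0}∪∅={0}
  n5('a'): parent n0 fail=0; on 'a' 0 → fail=0;  out ∅∪∅=∅
  n7('e'): parent n0 fail=0; on 'e' 0 → fail=0;  out ∅∪∅=∅
  n2('ce'): parent n1 fail=0; on 'e' 0 → fail=7;  out ∅∪∅=∅
  n6('ae'): parent n5 fail=0; on 'e' 0 → fail=7;  out {2}∪∅={2}
  n8('ed'): parent n7 fail=0; on 'd' 0 → fail=0;  out ∅∪∅=∅
  n13('ab'): parent n5 fail=0; on 'b' 0 → fail=0;  out {4}∪∅={4}
  n3('cee'): parent n2 fail=7; on 'e' 7→0 → fail=7;  out ∅∪∅=∅
  n9('edd'): parent n8 fail=0; on 'd' 0 → fail=0;  out ∅∪∅=∅
  n4('ceed'): parent n3 fail=7; on 'd' 7 → fail=8;  out {1}∪∅={1}
  n10('eddd'): parent n9 fail=0; on 'd' 0 → fail=0;  out ∅∪∅=∅
  n11('eddda'): parent n10 fail=0; on 'a' 0 → fail=5;  out ∅∪∅=∅
  n12('edddab'): parent n11 fail=5; on 'b' 5 → fail=13;  out {3}∪{4}={3,4}

Run:
i=0 'c': node 0→1  → match P0@[0:0]
i=1 'd': node 1→0 (via fail)
i=2 'd': node 0→0
i=3 'c': node 0→1  → match P0@[3:3]
i=4 'e': node 1→2
i=5 'e': node 2→3
i=6 'd': node 3→4  → match P1@[3:6]
i=7 'e': node 4→7 (via fail)
i=8 'a': node 7→5 (via fail)
i=9 'd': node 5→0 (via fail)
i=10 'a': node 0→5
i=11 'b': node 5→13  → match P4@[10:11]
i=12 'c': node 13→1 (via fail)  → match P0@[12:12]
i=13 'e': node 1→2
i=14 'e': node 2→3
i=15 'd': node 3→4  → match P1@[12:15]
i=16 'c': node 4→1 (via fail)  → match P0@[16:16]
i=17 'e': node 1→2
i=18 'e': node 2→3
i=19 'd': node 3→4  → match P1@[16:19]
i=20 'a': node 4→5 (via fail)
i=21 'b': node 5→13  → match P4@[20:21]
i=22 'b': node 13→0 (via fail)
i=23 'e': node 0→7
i=24 'e': node 7→7 (via fail)
i=25 'd': node 7→8
i=26 'a': node 8→5 (via fail)
i=27 'b': node 5→13  → match P4@[26:27]
i=28 'd': node 13→0 (via fail)
i=29 'e': node 0→7
i=30 'd': node 7→8
i=31 'd': node 8→9
i=32 'd': node 9→10
i=33 'a': node 10→11
i=34 'b': node 11→12  → match P3@[29:34],P4@[33:34]
i=35 'a': node 12→5 (via fail)
i=36 'b': node 5→13  → match P4@[35:36]

Result: [[0,0],[3,0],[6,1],[11,4],[12,0],[15,1],[16,0],[19,1],[21,4],[27,4],[34,3],[34,4],[36,4]]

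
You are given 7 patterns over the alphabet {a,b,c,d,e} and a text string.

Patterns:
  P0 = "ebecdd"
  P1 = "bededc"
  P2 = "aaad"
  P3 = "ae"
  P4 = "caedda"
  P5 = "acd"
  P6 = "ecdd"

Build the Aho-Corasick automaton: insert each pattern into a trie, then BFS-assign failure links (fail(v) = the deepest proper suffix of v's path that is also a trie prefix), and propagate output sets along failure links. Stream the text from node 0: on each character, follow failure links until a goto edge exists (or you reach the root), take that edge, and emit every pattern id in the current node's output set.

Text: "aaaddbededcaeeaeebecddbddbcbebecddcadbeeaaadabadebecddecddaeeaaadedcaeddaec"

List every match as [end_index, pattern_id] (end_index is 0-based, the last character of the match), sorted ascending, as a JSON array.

Construct AC machine:
Trie (insert patterns):
  n0 'ε': a→13 b→7 c→18 e→1
  n1 'e': b→2 c→26
  n2 'eb': e→3
  n3 'ebe': c→4
  n4 'ebec': d→5
  n5 'ebecd': d→6
  n6 'ebecdd': ·  [P0 ends]
  n7 'b': e→8
  n8 'be': d→9
  n9 'bed': e→10
  n10 'bede': d→11
  n11 'beded': c→12
  n12 'bededc': ·  [P1 ends]
  n13 'a': a→14 c→24 e→17
  n14 'aa': a→15
  n15 'aaa': d→16
  n16 'aaad': ·  [P2 ends]
  n17 'ae': ·  [P3 ends]
  n18 'c': a→19
  n19 'ca': e→20
  n20 'cae': d→21
  n21 'caed': d→22
  n22 'caedd': a→23
  n23 'caedda': ·  [P4 ends]
  n24 'ac': d→25
  n25 'acd': ·  [P5 ends]
  n26 'ec': d→27
  n27 'ecd': d→28
  n28 'ecdd': ·  [P6 ends]

Failure links (BFS by depth):
  fail(1) 'e': from fail(0)=0 chase 'e': 0 ⇒ 0;  out=∅∪out(0)=∅
  fail(7) 'b': from fail(0)=0 chase 'b': 0 ⇒ 0;  out=∅∪out(0)=∅
  fail(13) 'a': from fail(0)=0 chase 'a': 0 ⇒ 0;  out=∅∪out(0)=∅
  fail(18) 'c': from fail(0)=0 chase 'c': 0 ⇒ 0;  out=∅∪out(0)=∅
  fail(2) 'eb': from fail(1)=0 chase 'b': 0 ⇒ 7;  out=∅∪out(7)=∅
  fail(8) 'be': from fail(7)=0 chase 'e': 0 ⇒ 1;  out=∅∪out(1)=∅
  fail(14) 'aa': from fail(13)=0 chase 'a': 0 ⇒ 13;  out=∅∪out(13)=∅
  fail(17) 'ae': from fail(13)=0 chase 'e': 0 ⇒ 1;  out={3}∪out(1)={3}
  fail(19) 'ca': from fail(18)=0 chase 'a': 0 ⇒ 13;  out=∅∪out(13)=∅
  fail(24) 'ac': from fail(13)=0 chase 'c': 0 ⇒ 18;  out=∅∪out(18)=∅
  fail(26) 'ec': from fail(1)=0 chase 'c': 0 ⇒ 18;  out=∅∪out(18)=∅
  fail(3) 'ebe': from fail(2)=7 chase 'e': 7 ⇒ 8;  out=∅∪out(8)=∅
  fail(9) 'bed': from fail(8)=1 chase 'd': 1→0 ⇒ 0;  out=∅∪out(0)=∅
  fail(15) 'aaa': from fail(14)=13 chase 'a': 13 ⇒ 14;  out=∅∪out(14)=∅
  fail(20) 'cae': from fail(19)=13 chase 'e': 13 ⇒ 17;  out=∅∪out(17)={3}
  fail(25) 'acd': from fail(24)=18 chase 'd': 18→0 ⇒ 0;  out={5}∪out(0)={5}
  fail(27) 'ecd': from fail(26)=18 chase 'd': 18→0 ⇒ 0;  out=∅∪out(0)=∅
  fail(4) 'ebec': from fail(3)=8 chase 'c': 8→1 ⇒ 26;  out=∅∪out(26)=∅
  fail(10) 'bede': from fail(9)=0 chase 'e': 0 ⇒ 1;  out=∅∪out(1)=∅
  fail(16) 'aaad': from fail(15)=14 chase 'd': 14→13→0 ⇒ 0;  out={2}∪out(0)={2}
  fail(21) 'caed': from fail(20)=17 chase 'd': 17→1→0 ⇒ 0;  out=∅∪out(0)=∅
  fail(28) 'ecdd': from fail(27)=0 chase 'd': 0 ⇒ 0;  out={6}∪out(0)={6}
  fail(5) 'ebecd': from fail(4)=26 chase 'd': 26 ⇒ 27;  out=∅∪out(27)=∅
  fail(11) 'beded': from fail(10)=1 chase 'd': 1→0 ⇒ 0;  out=∅∪out(0)=∅
  fail(22) 'caedd': from fail(21)=0 chase 'd': 0 ⇒ 0;  out=∅∪out(0)=∅
  fail(6) 'ebecdd': from fail(5)=27 chase 'd': 27 ⇒ 28;  out={0}∪out(28)={0,6}
  fail(12) 'bededc': from fail(11)=0 chase 'c': 0 ⇒ 18;  out={1}∪out(18)={1}
  fail(23) 'caedda': from fail(22)=0 chase 'a': 0 ⇒ 13;  out={4}∪out(13)={4}

Text stream:
[0] read 'a'  n0⇒n13
[1] read 'a'  n13⇒n14
[2] read 'a'  n14⇒n15
[3] read 'd'  n15⇒n16  emit P2@[0:3]
[4] read 'd'  n16⇒n0 ·f
[5] read 'b'  n0⇒n7
[6] read 'e'  n7⇒n8
[7] read 'd'  n8⇒n9
[8] read 'e'  n9⇒n10
[9] read 'd'  n10⇒n11
[10] read 'c'  n11⇒n12  emit P1@[5:10]
[11] read 'a'  n12⇒n19 ·f
[12] read 'e'  n19⇒n20  emit P3@[11:12]
[13] read 'e'  n20⇒n1 ·f
[14] read 'a'  n1⇒n13 ·f
[15] read 'e'  n13⇒n17  emit P3@[14:15]
[16] read 'e'  n17⇒n1 ·f
[17] read 'b'  n1⇒n2
[18] read 'e'  n2⇒n3
[19] read 'c'  n3⇒n4
[20] read 'd'  n4⇒n5
[21] read 'd'  n5⇒n6  emit P0@[16:21],P6@[18:21]
[22] read 'b'  n6⇒n7 ·f
[23] read 'd'  n7⇒n0 ·f
[24] read 'd'  n0⇒n0
[25] read 'b'  n0⇒n7
[26] read 'c'  n7⇒n18 ·f
[27] read 'b'  n18⇒n7 ·f
[28] read 'e'  n7⇒n8
[29] read 'b'  n8⇒n2 ·f
[30] read 'e'  n2⇒n3
[31] read 'c'  n3⇒n4
[32] read 'd'  n4⇒n5
[33] read 'd'  n5⇒n6  emit P0@[28:33],P6@[30:33]
[34] read 'c'  n6⇒n18 ·f
[35] read 'a'  n18⇒n19
[36] read 'd'  n19⇒n0 ·f
[37] read 'b'  n0⇒n7
[38] read 'e'  n7⇒n8
[39] read 'e'  n8⇒n1 ·f
[40] read 'a'  n1⇒n13 ·f
[41] read 'a'  n13⇒n14
[42] read 'a'  n14⇒n15
[43] read 'd'  n15⇒n16  emit P2@[40:43]
[44] read 'a'  n16⇒n13 ·f
[45] read 'b'  n13⇒n7 ·f
[46] read 'a'  n7⇒n13 ·f
[47] read 'd'  n13⇒n0 ·f
[48] read 'e'  n0⇒n1
[49] read 'b'  n1⇒n2
[50] read 'e'  n2⇒n3
[51] read 'c'  n3⇒n4
[52] read 'd'  n4⇒n5
[53] read 'd'  n5⇒n6  emit P0@[48:53],P6@[50:53]
[54] read 'e'  n6⇒n1 ·f
[55] read 'c'  n1⇒n26
[56] read 'd'  n26⇒n27
[57] read 'd'  n27⇒n28  emit P6@[54:57]
[58] read 'a'  n28⇒n13 ·f
[59] read 'e'  n13⇒n17  emit P3@[58:59]
[60] read 'e'  n17⇒n1 ·f
[61] read 'a'  n1⇒n13 ·f
[62] read 'a'  n13⇒n14
[63] read 'a'  n14⇒n15
[64] read 'd'  n15⇒n16  emit P2@[61:64]
[65] read 'e'  n16⇒n1 ·f
[66] read 'd'  n1⇒n0 ·f
[67] read 'c'  n0⇒n18
[68] read 'a'  n18⇒n19
[69] read 'e'  n19⇒n20  emit P3@[68:69]
[70] read 'd'  n20⇒n21
[71] read 'd'  n21⇒n22
[72] read 'a'  n22⇒n23  emit P4@[67:72]
[73] read 'e'  n23⇒n17 ·f  emit P3@[72:73]
[74] read 'c'  n17⇒n26 ·f

All matches (sorted): [[3,2],[10,1],[12,3],[15,3],[21,0],[21,6],[33,0],[33,6],[43,2],[53,0],[53,6],[57,6],[59,3],[64,2],[69,3],[72,4],[73,3]]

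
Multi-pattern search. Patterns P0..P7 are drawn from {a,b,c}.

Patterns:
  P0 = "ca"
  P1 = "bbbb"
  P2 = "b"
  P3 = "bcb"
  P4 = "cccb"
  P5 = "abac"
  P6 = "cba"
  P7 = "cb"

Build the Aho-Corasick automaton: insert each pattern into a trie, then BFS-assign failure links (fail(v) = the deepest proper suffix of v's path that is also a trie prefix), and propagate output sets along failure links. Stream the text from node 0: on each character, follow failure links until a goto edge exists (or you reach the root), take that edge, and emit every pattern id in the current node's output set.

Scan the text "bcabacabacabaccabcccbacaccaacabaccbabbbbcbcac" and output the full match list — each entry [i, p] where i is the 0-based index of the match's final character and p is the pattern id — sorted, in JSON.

Build automaton:
Trie nodes:
  0='ε' goto a→12 b→3 c→1
  1='c' goto a→2 b→16 c→9
  2='ca' goto ·  [P0 ends]
  3='b' goto b→4 c→7  [P2 ends]
  4='bb' goto b→5
  5='bbb' goto b→6
  6='bbbb' goto ·  [P1 ends]
  7='bc' goto b→8
  8='bcb' goto ·  [P3 ends]
  9='cc' goto c→10
  10='ccc' goto b→11
  11='cccb' goto ·  [P4 ends]
  12='a' goto b→13
  13='ab' goto a→14
  14='aba' goto c→15
  15='abac' goto ·  [P5 ends]
  16='cb' goto a→17  [P7 ends]
  17='cba' goto ·  [P6 ends]

Failure links (BFS by depth):
  n1('c'): parent n0 fail=0; on 'c' 0 → fail=0;  out ∅∪∅=∅
  n3('b'): parent n0 fail=0; on 'b' 0 → fail=0;  out {2}∪∅={2}
  n12('a'): parent n0 fail=0; on 'a' 0 → fail=0;  out ∅∪∅=∅
  n2('ca'): parent n1 fail=0; on 'a' 0 → fail=12;  out {0}∪∅={0}
  n4('bb'): parent n3 fail=0; on 'b' 0 → fail=3;  out ∅∪{2}={2}
  n7('bc'): parent n3 fail=0; on 'c' 0 → fail=1;  out ∅∪∅=∅
  n9('cc'): parent n1 fail=0; on 'c' 0 → fail=1;  out ∅∪∅=∅
  n13('ab'): parent n12 fail=0; on 'b' 0 → fail=3;  out ∅∪{2}={2}
  n16('cb'): parent n1 fail=0; on 'b' 0 → fail=3;  out {7}∪{2}={2,7}
  n5('bbb'): parent n4 fail=3; on 'b' 3 → fail=4;  out ∅∪{2}={2}
  n8('bcb'): parent n7 fail=1; on 'b' 1 → fail=16;  out {3}∪{2,7}={2,3,7}
  n10('ccc'): parent n9 fail=1; on 'c' 1 → fail=9;  out ∅∪∅=∅
  n14('aba'): parent n13 fail=3; on 'a' 3→0 → fail=12;  out ∅∪∅=∅
  n17('cba'): parent n16 fail=3; on 'a' 3→0 → fail=12;  out {6}∪∅={6}
  n6('bbbb'): parent n5 fail=4; on 'b' 4 → fail=5;  out {1}∪{2}={1,2}
  n11('cccb'): parent n10 fail=9; on 'b' 9→1 → fail=16;  out {4}∪{2,7}={2,4,7}
  n15('abac'): parent n14 fail=12; on 'c' 12→0 → fail=1;  out {5}∪∅={5}

Text stream:
[0] read 'b'  n0⇒n3  ** P2@[0:0]
[1] read 'c'  n3⇒n7
[2] read 'a'  n7⇒n2 (fail-walked)  ** P0@[1:2]
[3] read 'b'  n2⇒n13 (fail-walked)  ** P2@[3:3]
[4] read 'a'  n13⇒n14
[5] read 'c'  n14⇒n15  ** P5@[2:5]
[6] read 'a'  n15⇒n2 (fail-walked)  ** P0@[5:6]
[7] read 'b'  n2⇒n13 (fail-walked)  ** P2@[7:7]
[8] read 'a'  n13⇒n14
[9] read 'c'  n14⇒n15  ** P5@[6:9]
[10] read 'a'  n15⇒n2 (fail-walked)  ** P0@[9:10]
[11] read 'b'  n2⇒n13 (fail-walked)  ** P2@[11:11]
[12] read 'a'  n13⇒n14
[13] read 'c'  n14⇒n15  ** P5@[10:13]
[14] read 'c'  n15⇒n9 (fail-walked)
[15] read 'a'  n9⇒n2 (fail-walked)  ** P0@[14:15]
[16] read 'b'  n2⇒n13 (fail-walked)  ** P2@[16:16]
[17] read 'c'  n13⇒n7 (fail-walked)
[18] read 'c'  n7⇒n9 (fail-walked)
[19] read 'c'  n9⇒n10
[20] read 'b'  n10⇒n11  ** P2@[20:20],P4@[17:20],P7@[19:20]
[21] read 'a'  n11⇒n17 (fail-walked)  ** P6@[19:21]
[22] read 'c'  n17⇒n1 (fail-walked)
[23] read 'a'  n1⇒n2  ** P0@[22:23]
[24] read 'c'  n2⇒n1 (fail-walked)
[25] read 'c'  n1⇒n9
[26] read 'a'  n9⇒n2 (fail-walked)  ** P0@[25:26]
[27] read 'a'  n2⇒n12 (fail-walked)
[28] read 'c'  n12⇒n1 (fail-walked)
[29] read 'a'  n1⇒n2  ** P0@[28:29]
[30] read 'b'  n2⇒n13 (fail-walked)  ** P2@[30:30]
[31] read 'a'  n13⇒n14
[32] read 'c'  n14⇒n15  ** P5@[29:32]
[33] read 'c'  n15⇒n9 (fail-walked)
[34] read 'b'  n9⇒n16 (fail-walked)  ** P2@[34:34],P7@[33:34]
[35] read 'a'  n16⇒n17  ** P6@[33:35]
[36] read 'b'  n17⇒n13 (fail-walked)  ** P2@[36:36]
[37] read 'b'  n13⇒n4 (fail-walked)  ** P2@[37:37]
[38] read 'b'  n4⇒n5  ** P2@[38:38]
[39] read 'b'  n5⇒n6  ** P1@[36:39],P2@[39:39]
[40] read 'c'  n6⇒n7 (fail-walked)
[41] read 'b'  n7⇒n8  ** P2@[41:41],P3@[39:41],P7@[40:41]
[42] read 'c'  n8⇒n7 (fail-walked)
[43] read 'a'  n7⇒n2 (fail-walked)  ** P0@[42:43]
[44] read 'c'  n2⇒n1 (fail-walked)

Result: [[0,2],[2,0],[3,2],[5,5],[6,0],[7,2],[9,5],[10,0],[11,2],[13,5],[15,0],[16,2],[20,2],[20,4],[20,7],[21,6],[23,0],[26,0],[29,0],[30,2],[32,5],[34,2],[34,7],[35,6],[36,2],[37,2],[38,2],[39,1],[39,2],[41,2],[41,3],[41,7],[43,0]]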